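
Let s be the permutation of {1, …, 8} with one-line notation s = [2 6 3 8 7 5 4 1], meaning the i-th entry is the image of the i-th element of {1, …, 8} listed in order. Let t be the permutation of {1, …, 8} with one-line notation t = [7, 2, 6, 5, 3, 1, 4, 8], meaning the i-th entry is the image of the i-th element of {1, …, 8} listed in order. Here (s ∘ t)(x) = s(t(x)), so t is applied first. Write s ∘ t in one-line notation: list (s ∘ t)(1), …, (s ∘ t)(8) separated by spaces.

4 6 5 7 3 2 8 1

For each element, apply t then s: 1 → 7 → 4; 2 → 2 → 6; 3 → 6 → 5; 4 → 5 → 7; 5 → 3 → 3; 6 → 1 → 2; 7 → 4 → 8; 8 → 8 → 1.
So s ∘ t in one-line form is 4 6 5 7 3 2 8 1.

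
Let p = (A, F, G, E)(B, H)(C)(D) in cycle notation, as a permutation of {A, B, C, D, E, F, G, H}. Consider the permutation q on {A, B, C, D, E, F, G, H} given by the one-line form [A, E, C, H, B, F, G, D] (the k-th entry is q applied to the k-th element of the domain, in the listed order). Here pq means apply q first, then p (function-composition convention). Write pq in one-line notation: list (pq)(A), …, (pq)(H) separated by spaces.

(pq)(x) = p(q(x)). Computing each image: p(q(A)) = p(A) = F, p(q(B)) = p(E) = A, p(q(C)) = p(C) = C, p(q(D)) = p(H) = B, p(q(E)) = p(B) = H, p(q(F)) = p(F) = G, p(q(G)) = p(G) = E, p(q(H)) = p(D) = D.
Hence pq = [F A C B H G E D].

F A C B H G E D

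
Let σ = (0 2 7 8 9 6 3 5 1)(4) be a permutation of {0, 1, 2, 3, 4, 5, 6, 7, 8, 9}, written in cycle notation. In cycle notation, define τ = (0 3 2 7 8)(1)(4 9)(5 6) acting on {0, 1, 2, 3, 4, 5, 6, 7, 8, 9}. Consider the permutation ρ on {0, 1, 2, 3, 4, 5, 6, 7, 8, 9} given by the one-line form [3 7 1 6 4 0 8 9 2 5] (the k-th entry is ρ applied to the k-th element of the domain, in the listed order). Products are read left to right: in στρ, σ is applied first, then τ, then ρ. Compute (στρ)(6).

(στρ)(6) = ρ(τ(σ(6))). σ(6) = 3, then τ(3) = 2, then ρ(2) = 1, so the result is 1.

1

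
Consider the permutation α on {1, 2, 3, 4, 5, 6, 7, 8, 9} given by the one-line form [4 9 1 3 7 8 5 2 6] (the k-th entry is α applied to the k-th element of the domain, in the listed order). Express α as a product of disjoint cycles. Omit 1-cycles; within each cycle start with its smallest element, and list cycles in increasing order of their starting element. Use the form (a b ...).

From 1: 1 → 4 → 3 → 1, closing the cycle (1 4 3).
Continuing from each remaining unvisited element yields (1 4 3)(2 9 6 8)(5 7).

(1 4 3)(2 9 6 8)(5 7)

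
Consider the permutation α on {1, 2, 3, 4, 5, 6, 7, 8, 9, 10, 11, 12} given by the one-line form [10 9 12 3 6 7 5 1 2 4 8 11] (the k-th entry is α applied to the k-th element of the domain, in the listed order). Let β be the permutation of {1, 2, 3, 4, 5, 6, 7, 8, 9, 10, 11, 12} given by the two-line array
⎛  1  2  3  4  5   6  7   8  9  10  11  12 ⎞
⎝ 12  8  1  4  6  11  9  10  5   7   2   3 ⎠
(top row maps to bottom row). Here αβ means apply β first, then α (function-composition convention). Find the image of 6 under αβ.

First apply β: β(6) = 11, then α(11) = 8. Thus (αβ)(6) = 8.

8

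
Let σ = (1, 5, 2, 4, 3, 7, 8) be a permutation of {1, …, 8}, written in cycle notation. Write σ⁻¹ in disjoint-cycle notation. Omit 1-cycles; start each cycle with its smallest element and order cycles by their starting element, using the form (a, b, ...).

If σ sends a → b within a cycle, σ⁻¹ sends b → a; equivalently, reverse each cycle.
Reversing each cycle of σ and rotating so the smallest element leads gives (1, 8, 7, 3, 4, 2, 5).

(1, 8, 7, 3, 4, 2, 5)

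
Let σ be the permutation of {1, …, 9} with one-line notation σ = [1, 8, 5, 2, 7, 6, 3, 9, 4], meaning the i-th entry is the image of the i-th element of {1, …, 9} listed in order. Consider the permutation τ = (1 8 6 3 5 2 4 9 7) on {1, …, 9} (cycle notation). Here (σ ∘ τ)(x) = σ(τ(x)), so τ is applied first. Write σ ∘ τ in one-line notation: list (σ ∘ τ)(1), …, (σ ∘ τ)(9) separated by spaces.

9 2 7 4 8 5 1 6 3

(σ ∘ τ)(x) = σ(τ(x)). Computing each image: σ(τ(1)) = σ(8) = 9, σ(τ(2)) = σ(4) = 2, σ(τ(3)) = σ(5) = 7, σ(τ(4)) = σ(9) = 4, σ(τ(5)) = σ(2) = 8, σ(τ(6)) = σ(3) = 5, σ(τ(7)) = σ(1) = 1, σ(τ(8)) = σ(6) = 6, σ(τ(9)) = σ(7) = 3.
Hence σ ∘ τ = [9 2 7 4 8 5 1 6 3].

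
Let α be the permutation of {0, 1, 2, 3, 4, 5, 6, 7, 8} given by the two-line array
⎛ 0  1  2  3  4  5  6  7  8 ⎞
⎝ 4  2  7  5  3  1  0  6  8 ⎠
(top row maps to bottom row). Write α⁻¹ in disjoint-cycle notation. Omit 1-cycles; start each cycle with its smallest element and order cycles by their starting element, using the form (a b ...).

(0 6 7 2 1 5 3 4)

The cycle decomposition of α is (0 4 3 5 1 2 7 6).
The inverse reverses every cycle; in canonical form, α⁻¹ = (0 6 7 2 1 5 3 4).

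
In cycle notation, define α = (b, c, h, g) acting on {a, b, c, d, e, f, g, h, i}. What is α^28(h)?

h

h lies in the 4-cycle (b, c, h, g).
On a 4-cycle, α^4 is the identity, so α^28 = α^0 there (28 ≡ 0 mod 4).
So α^28(h) = h.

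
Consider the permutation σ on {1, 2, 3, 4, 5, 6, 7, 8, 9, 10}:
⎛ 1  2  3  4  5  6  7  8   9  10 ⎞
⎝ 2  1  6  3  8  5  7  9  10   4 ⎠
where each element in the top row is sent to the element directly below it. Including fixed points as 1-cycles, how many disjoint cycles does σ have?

The cycle decomposition is (1 2)(3 6 5 8 9 10 4)(7), which has 3 cycles (counting 1-cycles).

3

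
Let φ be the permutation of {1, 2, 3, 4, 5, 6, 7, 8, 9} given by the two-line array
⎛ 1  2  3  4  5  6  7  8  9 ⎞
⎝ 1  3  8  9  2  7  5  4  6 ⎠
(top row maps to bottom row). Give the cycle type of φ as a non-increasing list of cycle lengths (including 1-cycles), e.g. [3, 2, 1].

The disjoint cycles are (1)(2, 3, 8, 4, 9, 6, 7, 5), with lengths 8, 1 in non-increasing order.

[8, 1]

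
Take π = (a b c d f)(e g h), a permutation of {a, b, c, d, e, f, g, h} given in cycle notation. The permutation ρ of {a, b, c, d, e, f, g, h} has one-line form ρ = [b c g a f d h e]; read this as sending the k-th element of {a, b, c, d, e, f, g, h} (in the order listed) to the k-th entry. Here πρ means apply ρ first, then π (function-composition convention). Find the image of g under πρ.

e

First apply ρ: ρ(g) = h, then π(h) = e. Thus (πρ)(g) = e.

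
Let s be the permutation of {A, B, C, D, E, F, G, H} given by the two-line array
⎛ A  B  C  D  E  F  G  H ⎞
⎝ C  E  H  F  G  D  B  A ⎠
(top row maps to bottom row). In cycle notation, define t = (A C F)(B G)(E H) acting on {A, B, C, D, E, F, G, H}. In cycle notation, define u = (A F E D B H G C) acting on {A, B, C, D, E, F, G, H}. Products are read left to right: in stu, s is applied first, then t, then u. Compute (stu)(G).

(stu)(G) = u(t(s(G))). s(G) = B, then t(B) = G, then u(G) = C, so the result is C.

C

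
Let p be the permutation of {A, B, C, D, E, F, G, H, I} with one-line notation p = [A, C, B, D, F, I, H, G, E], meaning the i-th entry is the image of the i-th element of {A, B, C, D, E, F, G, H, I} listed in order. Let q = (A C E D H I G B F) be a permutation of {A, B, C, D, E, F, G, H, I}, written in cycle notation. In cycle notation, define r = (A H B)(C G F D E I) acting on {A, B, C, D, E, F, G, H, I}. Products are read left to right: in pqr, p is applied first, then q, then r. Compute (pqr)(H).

Apply the permutations in order: p(H) = G, then q(G) = B, then r(B) = A. So (pqr)(H) = A.

A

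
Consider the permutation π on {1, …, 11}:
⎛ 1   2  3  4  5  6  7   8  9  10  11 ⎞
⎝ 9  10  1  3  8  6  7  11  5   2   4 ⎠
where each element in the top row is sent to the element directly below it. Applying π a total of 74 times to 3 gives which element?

Tracing 3 → 1 → … returns to 3 after 7 steps, so 3 lies in a 7-cycle (1, 9, 5, 8, 11, 4, 3).
On a 7-cycle, π^7 is the identity, so π^74 = π^4 there (74 ≡ 4 mod 7).
Stepping 4 places around the cycle: 3 → 1 → 9 → 5 → 8.

8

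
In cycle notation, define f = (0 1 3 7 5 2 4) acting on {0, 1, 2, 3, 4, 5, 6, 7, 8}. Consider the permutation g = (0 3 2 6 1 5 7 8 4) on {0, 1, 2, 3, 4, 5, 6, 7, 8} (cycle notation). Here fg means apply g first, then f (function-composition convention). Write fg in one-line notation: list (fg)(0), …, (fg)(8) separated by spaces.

Chase each element through g then f: 0 → 3 → 7; 1 → 5 → 2; 2 → 6 → 6; 3 → 2 → 4; 4 → 0 → 1; 5 → 7 → 5; 6 → 1 → 3; 7 → 8 → 8; 8 → 4 → 0.
Collecting the images, fg = [7 2 6 4 1 5 3 8 0].

7 2 6 4 1 5 3 8 0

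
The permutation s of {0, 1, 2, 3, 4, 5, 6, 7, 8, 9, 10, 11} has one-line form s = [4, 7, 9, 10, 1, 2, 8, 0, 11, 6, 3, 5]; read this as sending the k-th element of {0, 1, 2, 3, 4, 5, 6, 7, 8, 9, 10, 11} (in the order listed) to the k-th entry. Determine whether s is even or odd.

odd

In disjoint-cycle form the cycle lengths are 6, 4, 2.
A cycle is odd iff its length is even; s has 3 even-length cycles, so sgn(s) = (−1)^3 and s is odd.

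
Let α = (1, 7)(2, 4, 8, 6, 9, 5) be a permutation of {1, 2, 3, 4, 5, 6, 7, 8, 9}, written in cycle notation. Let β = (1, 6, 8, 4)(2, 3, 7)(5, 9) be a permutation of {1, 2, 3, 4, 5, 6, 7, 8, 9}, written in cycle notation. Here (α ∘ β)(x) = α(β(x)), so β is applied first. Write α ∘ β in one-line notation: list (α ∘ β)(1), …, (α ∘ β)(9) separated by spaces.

9 3 1 7 5 6 4 8 2

For each element, apply β then α: 1 → 6 → 9; 2 → 3 → 3; 3 → 7 → 1; 4 → 1 → 7; 5 → 9 → 5; 6 → 8 → 6; 7 → 2 → 4; 8 → 4 → 8; 9 → 5 → 2.
Collecting the images, α ∘ β = [9 3 1 7 5 6 4 8 2].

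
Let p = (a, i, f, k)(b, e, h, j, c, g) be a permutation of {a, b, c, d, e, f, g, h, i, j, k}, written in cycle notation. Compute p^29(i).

f

i lies in the 4-cycle (a, i, f, k).
Since the cycle has length 4, p^29 acts on it the same as p^1 (29 mod 4 = 1).
Stepping 1 place around the cycle: i → f.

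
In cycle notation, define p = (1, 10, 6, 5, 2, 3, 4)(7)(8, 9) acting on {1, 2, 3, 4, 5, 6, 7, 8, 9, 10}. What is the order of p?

The cycle type of p is (7, 2, 1).
Since disjoint cycles commute, ord(p) = lcm(7, 2) = 14.

14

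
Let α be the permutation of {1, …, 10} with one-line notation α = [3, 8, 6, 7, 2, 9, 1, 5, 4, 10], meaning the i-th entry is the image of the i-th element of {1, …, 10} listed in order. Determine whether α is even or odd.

odd

In disjoint-cycle form the cycle lengths are 6, 3, 1.
A cycle of length ℓ contributes ℓ−1 transpositions, so α is a product of 5 + 2 = 7 transpositions — odd.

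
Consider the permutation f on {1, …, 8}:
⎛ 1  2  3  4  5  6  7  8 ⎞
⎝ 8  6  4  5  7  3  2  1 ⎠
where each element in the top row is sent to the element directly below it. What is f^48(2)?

2

Tracing 2 → 6 → … returns to 2 after 6 steps, so 2 lies in a 6-cycle (2 6 3 4 5 7).
Since the cycle has length 6, f^48 acts on it the same as f^0 (48 mod 6 = 0).
So f^48(2) = 2.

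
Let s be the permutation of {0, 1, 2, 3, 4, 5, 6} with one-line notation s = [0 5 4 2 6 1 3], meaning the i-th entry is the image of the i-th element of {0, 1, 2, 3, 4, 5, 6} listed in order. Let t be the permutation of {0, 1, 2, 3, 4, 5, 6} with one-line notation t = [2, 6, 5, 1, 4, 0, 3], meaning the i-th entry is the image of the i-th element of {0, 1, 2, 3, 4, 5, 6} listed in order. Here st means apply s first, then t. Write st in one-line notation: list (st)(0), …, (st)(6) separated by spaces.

2 0 4 5 3 6 1

For each element, apply s then t: 0 → 0 → 2; 1 → 5 → 0; 2 → 4 → 4; 3 → 2 → 5; 4 → 6 → 3; 5 → 1 → 6; 6 → 3 → 1.
Collecting the images, st = [2 0 4 5 3 6 1].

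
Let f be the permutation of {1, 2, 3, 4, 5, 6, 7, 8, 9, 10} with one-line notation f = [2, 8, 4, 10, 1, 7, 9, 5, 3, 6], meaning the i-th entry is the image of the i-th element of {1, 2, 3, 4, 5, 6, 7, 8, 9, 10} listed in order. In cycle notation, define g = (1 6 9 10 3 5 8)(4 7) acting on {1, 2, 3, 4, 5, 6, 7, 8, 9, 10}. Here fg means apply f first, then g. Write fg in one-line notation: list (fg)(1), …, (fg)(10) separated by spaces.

(fg)(x) = g(f(x)). Computing each image: g(f(1)) = g(2) = 2, g(f(2)) = g(8) = 1, g(f(3)) = g(4) = 7, g(f(4)) = g(10) = 3, g(f(5)) = g(1) = 6, g(f(6)) = g(7) = 4, g(f(7)) = g(9) = 10, g(f(8)) = g(5) = 8, g(f(9)) = g(3) = 5, g(f(10)) = g(6) = 9.
Hence fg = [2 1 7 3 6 4 10 8 5 9].

2 1 7 3 6 4 10 8 5 9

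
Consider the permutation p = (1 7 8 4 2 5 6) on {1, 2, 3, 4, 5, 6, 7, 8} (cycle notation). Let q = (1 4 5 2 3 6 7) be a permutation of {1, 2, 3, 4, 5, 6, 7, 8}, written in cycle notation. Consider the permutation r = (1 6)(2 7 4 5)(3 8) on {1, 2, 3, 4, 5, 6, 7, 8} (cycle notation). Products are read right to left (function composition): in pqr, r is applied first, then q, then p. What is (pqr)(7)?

Apply the permutations in order: r(7) = 4, then q(4) = 5, then p(5) = 6. So (pqr)(7) = 6.

6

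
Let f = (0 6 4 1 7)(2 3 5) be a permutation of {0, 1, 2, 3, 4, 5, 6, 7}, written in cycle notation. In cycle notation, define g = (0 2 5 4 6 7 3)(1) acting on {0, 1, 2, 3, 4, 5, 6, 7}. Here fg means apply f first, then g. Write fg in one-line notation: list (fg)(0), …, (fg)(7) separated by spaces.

(fg)(x) = g(f(x)). Computing each image: g(f(0)) = g(6) = 7, g(f(1)) = g(7) = 3, g(f(2)) = g(3) = 0, g(f(3)) = g(5) = 4, g(f(4)) = g(1) = 1, g(f(5)) = g(2) = 5, g(f(6)) = g(4) = 6, g(f(7)) = g(0) = 2.
Hence fg = [7 3 0 4 1 5 6 2].

7 3 0 4 1 5 6 2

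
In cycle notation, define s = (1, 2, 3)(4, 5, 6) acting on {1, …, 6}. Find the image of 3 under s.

Within (1, 2, 3), 3 ↦ 1.

1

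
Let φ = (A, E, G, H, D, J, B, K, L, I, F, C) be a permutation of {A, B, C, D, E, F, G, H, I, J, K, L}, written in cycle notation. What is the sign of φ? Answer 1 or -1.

-1

The cycle lengths are 12.
A cycle of length ℓ contributes ℓ−1 transpositions, so φ is a product of 11 transpositions — odd.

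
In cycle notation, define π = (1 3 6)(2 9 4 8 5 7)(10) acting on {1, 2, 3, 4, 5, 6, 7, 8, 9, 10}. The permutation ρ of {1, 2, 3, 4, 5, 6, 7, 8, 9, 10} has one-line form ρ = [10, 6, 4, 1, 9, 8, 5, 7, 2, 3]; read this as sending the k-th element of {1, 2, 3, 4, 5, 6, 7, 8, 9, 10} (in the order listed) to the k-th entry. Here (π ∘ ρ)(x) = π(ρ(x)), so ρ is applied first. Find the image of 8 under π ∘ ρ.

(π ∘ ρ)(8) = π(ρ(8)). ρ(8) = 7, then π(7) = 2. So (π ∘ ρ)(8) = 2.

2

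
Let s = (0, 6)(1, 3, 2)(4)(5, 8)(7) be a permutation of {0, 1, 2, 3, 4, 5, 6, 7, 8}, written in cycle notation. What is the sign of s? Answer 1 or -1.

The cycle lengths are 3, 2, 2, 1, 1.
A cycle of length ℓ contributes ℓ−1 transpositions, so s is a product of 2 + 1 + 1 = 4 transpositions — even.

1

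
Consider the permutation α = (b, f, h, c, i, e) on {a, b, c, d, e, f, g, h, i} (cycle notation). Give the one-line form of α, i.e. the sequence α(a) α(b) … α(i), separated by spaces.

a f i d b h g c e

Image by image: a→a, b→f, c→i, d→d, e→b, f→h, g→g, h→c, i→e.
Listing these in domain order gives a f i d b h g c e.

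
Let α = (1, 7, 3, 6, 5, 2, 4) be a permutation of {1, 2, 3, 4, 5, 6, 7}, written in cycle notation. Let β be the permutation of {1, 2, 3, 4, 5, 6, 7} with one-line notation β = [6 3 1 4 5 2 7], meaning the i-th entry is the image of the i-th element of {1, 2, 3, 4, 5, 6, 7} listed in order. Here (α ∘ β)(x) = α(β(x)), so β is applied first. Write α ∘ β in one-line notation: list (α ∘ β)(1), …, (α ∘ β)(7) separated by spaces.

5 6 7 1 2 4 3

(α ∘ β)(x) = α(β(x)). Computing each image: α(β(1)) = α(6) = 5, α(β(2)) = α(3) = 6, α(β(3)) = α(1) = 7, α(β(4)) = α(4) = 1, α(β(5)) = α(5) = 2, α(β(6)) = α(2) = 4, α(β(7)) = α(7) = 3.
Hence α ∘ β = [5 6 7 1 2 4 3].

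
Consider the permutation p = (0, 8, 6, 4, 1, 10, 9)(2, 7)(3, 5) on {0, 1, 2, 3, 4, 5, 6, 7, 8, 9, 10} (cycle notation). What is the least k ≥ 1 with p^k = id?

The cycle type of p is (7, 2, 2).
The order of p is the least common multiple of its cycle lengths: lcm(7, 2, 2) = 14.

14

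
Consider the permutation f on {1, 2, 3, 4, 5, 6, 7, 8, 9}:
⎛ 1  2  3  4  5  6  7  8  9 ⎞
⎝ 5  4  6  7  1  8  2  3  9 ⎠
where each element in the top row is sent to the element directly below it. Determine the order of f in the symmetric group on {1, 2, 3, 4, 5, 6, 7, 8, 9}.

6

Decomposing into disjoint cycles gives cycle lengths 3, 3, 2, 1.
The order of f is the least common multiple of its cycle lengths: lcm(3, 3, 2) = 6.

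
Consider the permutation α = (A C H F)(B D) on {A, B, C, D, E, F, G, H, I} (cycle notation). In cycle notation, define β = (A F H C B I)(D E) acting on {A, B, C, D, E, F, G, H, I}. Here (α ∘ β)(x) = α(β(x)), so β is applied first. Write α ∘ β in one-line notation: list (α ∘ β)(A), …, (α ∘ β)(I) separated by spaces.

A I D E B F G H C

For each element, apply β then α: A → F → A; B → I → I; C → B → D; D → E → E; E → D → B; F → H → F; G → G → G; H → C → H; I → A → C.
So α ∘ β in one-line form is A I D E B F G H C.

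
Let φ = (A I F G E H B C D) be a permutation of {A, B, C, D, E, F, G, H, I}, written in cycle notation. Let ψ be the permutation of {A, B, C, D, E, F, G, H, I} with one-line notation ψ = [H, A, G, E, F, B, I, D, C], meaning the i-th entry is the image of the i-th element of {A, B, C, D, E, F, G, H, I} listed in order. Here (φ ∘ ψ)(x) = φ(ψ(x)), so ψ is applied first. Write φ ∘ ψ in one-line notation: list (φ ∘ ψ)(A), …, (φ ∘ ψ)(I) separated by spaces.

B I E H G C F A D

(φ ∘ ψ)(x) = φ(ψ(x)). Computing each image: φ(ψ(A)) = φ(H) = B, φ(ψ(B)) = φ(A) = I, φ(ψ(C)) = φ(G) = E, φ(ψ(D)) = φ(E) = H, φ(ψ(E)) = φ(F) = G, φ(ψ(F)) = φ(B) = C, φ(ψ(G)) = φ(I) = F, φ(ψ(H)) = φ(D) = A, φ(ψ(I)) = φ(C) = D.
Hence φ ∘ ψ = [B I E H G C F A D].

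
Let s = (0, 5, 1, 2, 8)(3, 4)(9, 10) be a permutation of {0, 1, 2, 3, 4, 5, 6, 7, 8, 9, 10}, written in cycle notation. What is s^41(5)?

5 lies in the 5-cycle (0, 5, 1, 2, 8).
Since the cycle has length 5, s^41 acts on it the same as s^1 (41 mod 5 = 1).
Stepping 1 place around the cycle: 5 → 1.

1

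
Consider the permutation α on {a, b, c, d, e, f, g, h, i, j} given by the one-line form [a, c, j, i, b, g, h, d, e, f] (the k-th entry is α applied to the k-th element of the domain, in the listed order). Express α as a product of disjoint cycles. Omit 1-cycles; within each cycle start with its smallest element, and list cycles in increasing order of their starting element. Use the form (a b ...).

(b c j f g h d i e)

Iterating α from b gives b → c → j → f → g → h → d → i → e → b; that is the 9-cycle (b c j f g h d i e).
Continuing from each remaining unvisited element yields (b c j f g h d i e).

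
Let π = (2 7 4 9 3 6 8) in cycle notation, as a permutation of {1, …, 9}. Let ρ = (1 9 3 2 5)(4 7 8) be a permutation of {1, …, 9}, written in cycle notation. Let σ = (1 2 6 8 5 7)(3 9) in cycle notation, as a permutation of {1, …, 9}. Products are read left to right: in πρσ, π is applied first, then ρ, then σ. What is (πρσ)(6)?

4

(πρσ)(6) = σ(ρ(π(6))). π(6) = 8, then ρ(8) = 4, then σ(4) = 4, so the result is 4.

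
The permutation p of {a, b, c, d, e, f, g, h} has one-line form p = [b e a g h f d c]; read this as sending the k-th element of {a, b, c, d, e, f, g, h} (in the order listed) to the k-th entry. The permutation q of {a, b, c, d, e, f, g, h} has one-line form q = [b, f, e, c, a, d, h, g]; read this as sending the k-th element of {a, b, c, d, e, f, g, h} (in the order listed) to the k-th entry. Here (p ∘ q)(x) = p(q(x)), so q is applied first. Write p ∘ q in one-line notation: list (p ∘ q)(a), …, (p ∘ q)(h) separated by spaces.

e f h a b g c d

(p ∘ q)(x) = p(q(x)). Computing each image: p(q(a)) = p(b) = e, p(q(b)) = p(f) = f, p(q(c)) = p(e) = h, p(q(d)) = p(c) = a, p(q(e)) = p(a) = b, p(q(f)) = p(d) = g, p(q(g)) = p(h) = c, p(q(h)) = p(g) = d.
Hence p ∘ q = [e f h a b g c d].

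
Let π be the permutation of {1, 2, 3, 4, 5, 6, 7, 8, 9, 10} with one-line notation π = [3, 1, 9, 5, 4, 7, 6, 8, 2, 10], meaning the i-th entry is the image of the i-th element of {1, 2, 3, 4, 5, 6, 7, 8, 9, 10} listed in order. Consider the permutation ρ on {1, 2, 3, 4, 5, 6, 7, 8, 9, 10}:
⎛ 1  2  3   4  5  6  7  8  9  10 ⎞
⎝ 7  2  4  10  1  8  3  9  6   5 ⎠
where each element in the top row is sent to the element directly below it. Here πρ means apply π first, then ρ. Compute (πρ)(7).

π(7) = 6, then ρ(6) = 8; composing gives (πρ)(7) = 8.

8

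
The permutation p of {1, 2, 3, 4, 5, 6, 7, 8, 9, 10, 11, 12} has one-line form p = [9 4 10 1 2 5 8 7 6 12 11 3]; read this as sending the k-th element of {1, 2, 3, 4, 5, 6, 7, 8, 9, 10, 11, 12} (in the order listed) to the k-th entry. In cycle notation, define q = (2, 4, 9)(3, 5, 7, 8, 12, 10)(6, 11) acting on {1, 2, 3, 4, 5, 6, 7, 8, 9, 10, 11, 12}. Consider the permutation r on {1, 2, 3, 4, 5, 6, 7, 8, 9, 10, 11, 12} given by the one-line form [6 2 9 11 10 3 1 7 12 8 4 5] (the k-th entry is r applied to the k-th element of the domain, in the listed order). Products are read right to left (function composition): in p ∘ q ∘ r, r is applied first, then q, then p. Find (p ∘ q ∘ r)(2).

1

Chase 2: r(2) = 2; q(2) = 4; p(4) = 1. Hence (p ∘ q ∘ r)(2) = 1.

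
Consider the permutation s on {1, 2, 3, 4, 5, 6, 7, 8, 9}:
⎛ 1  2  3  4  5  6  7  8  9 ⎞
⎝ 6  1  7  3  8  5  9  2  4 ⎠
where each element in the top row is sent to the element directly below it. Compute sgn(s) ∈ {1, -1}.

-1

In disjoint-cycle form the cycle lengths are 5, 4.
A cycle of length ℓ contributes ℓ−1 transpositions, so s is a product of 4 + 3 = 7 transpositions — odd.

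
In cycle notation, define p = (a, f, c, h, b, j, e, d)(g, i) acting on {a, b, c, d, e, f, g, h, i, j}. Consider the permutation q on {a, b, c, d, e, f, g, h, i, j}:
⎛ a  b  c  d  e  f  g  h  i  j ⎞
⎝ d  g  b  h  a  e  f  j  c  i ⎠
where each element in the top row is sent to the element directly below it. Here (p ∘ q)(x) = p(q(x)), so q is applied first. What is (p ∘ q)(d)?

First apply q: q(d) = h, then p(h) = b. Thus (p ∘ q)(d) = b.

b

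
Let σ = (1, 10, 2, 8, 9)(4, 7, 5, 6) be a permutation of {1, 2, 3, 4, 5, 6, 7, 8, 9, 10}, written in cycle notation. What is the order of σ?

20

The disjoint cycles have lengths 5, 4, 1.
The order of σ is the least common multiple of its cycle lengths: lcm(5, 4) = 20.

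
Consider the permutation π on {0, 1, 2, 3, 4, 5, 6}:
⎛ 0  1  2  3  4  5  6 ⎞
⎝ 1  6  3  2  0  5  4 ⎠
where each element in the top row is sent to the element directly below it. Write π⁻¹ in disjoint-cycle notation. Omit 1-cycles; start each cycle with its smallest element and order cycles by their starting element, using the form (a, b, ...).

First write π in disjoint cycles: (0, 1, 6, 4)(2, 3).
The inverse reverses every cycle; in canonical form, π⁻¹ = (0, 4, 6, 1)(2, 3).

(0, 4, 6, 1)(2, 3)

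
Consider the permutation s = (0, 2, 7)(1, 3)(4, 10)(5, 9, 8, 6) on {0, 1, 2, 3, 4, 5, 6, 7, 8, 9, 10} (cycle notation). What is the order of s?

The cycle type of s is (4, 3, 2, 2).
Since disjoint cycles commute, ord(s) = lcm(4, 3, 2, 2) = 12.

12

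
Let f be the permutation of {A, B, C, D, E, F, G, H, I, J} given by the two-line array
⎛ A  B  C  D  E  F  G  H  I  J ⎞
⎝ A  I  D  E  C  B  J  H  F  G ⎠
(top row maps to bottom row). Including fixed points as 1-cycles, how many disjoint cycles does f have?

5

The cycle decomposition is (A)(B I F)(C D E)(G J)(H), which has 5 cycles (counting 1-cycles).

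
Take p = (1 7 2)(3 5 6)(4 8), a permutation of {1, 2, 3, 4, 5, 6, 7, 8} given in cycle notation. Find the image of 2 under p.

Within (1 7 2), 2 ↦ 1.

1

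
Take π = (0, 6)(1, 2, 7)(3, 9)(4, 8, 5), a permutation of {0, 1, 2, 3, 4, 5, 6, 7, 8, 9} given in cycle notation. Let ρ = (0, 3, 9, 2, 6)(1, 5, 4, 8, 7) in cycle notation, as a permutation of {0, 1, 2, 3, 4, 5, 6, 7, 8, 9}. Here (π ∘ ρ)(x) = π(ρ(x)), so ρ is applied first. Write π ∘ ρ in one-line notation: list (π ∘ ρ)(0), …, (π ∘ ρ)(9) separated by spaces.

For each element, apply ρ then π: 0 → 3 → 9; 1 → 5 → 4; 2 → 6 → 0; 3 → 9 → 3; 4 → 8 → 5; 5 → 4 → 8; 6 → 0 → 6; 7 → 1 → 2; 8 → 7 → 1; 9 → 2 → 7.
Collecting the images, π ∘ ρ = [9 4 0 3 5 8 6 2 1 7].

9 4 0 3 5 8 6 2 1 7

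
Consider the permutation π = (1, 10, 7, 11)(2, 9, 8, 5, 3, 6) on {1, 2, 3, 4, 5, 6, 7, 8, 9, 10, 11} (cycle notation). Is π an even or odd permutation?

even

The cycle lengths are 6, 4, 1.
A cycle of length ℓ contributes ℓ−1 transpositions, so π is a product of 5 + 3 = 8 transpositions — even.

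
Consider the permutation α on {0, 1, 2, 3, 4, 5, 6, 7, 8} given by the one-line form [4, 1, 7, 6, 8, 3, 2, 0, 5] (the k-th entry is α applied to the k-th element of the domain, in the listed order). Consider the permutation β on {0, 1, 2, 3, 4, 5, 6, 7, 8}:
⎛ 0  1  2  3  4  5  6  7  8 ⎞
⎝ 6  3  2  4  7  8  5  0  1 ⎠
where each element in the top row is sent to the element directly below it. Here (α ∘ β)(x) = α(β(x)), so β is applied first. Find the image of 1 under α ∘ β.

6

(α ∘ β)(1) = α(β(1)). β(1) = 3, then α(3) = 6. So (α ∘ β)(1) = 6.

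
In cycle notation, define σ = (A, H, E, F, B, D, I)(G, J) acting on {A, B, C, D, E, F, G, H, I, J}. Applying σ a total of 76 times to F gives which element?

E

F lies in the 7-cycle (A, H, E, F, B, D, I).
Powers repeat with period 7 on this cycle, and 76 mod 7 = 6, so σ^76(F) = σ^6(F).
Stepping 6 places around the cycle: F → B → D → I → A → H → E.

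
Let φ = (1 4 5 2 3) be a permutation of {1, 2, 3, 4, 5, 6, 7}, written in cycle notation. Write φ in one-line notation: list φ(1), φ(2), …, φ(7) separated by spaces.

4 3 1 5 2 6 7

Image by image: 1→4, 2→3, 3→1, 4→5, 5→2, 6→6, 7→7.
So the one-line form is 4 3 1 5 2 6 7.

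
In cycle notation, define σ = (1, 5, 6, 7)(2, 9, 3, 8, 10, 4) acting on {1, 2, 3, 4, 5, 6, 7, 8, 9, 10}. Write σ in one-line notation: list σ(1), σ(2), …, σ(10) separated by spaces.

Image by image: 1→5, 2→9, 3→8, 4→2, 5→6, 6→7, 7→1, 8→10, 9→3, 10→4.
Listing these in domain order gives 5 9 8 2 6 7 1 10 3 4.

5 9 8 2 6 7 1 10 3 4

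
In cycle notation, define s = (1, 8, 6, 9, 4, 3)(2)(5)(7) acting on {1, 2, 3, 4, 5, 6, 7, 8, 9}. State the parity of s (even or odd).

odd

The cycle lengths are 6, 1, 1, 1.
A cycle of length ℓ contributes ℓ−1 transpositions, so s is a product of 5 transpositions — odd.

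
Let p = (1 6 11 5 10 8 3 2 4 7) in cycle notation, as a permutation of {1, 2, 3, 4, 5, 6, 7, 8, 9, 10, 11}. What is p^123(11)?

11 lies in the 10-cycle (1 6 11 5 10 8 3 2 4 7).
Powers repeat with period 10 on this cycle, and 123 mod 10 = 3, so p^123(11) = p^3(11).
Advancing 3 steps from 11: 11 → 5 → 10 → 8.

8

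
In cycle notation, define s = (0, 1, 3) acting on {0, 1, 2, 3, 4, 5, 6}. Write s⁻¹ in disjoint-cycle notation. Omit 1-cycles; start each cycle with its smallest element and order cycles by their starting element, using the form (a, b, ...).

(0, 3, 1)

The inverse reverses each cycle.
After reversing and putting each cycle's least element first, s⁻¹ = (0, 3, 1).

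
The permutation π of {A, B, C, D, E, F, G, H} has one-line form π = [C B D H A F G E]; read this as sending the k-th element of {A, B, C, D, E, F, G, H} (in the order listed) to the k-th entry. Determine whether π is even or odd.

even

In disjoint-cycle form the cycle lengths are 5, 1, 1, 1.
A cycle is odd iff its length is even; π has 0 even-length cycles, so sgn(π) = (−1)^0 and π is even.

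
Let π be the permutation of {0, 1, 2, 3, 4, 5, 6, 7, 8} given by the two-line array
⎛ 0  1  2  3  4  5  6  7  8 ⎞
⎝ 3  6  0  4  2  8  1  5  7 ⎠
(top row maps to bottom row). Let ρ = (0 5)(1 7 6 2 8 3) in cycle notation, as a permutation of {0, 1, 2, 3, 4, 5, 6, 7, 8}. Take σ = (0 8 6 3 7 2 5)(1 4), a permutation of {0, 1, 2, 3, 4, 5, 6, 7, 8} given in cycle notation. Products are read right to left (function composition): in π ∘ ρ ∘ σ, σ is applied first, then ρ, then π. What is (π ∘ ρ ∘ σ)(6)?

6

Chase 6: σ(6) = 3; ρ(3) = 1; π(1) = 6. Hence (π ∘ ρ ∘ σ)(6) = 6.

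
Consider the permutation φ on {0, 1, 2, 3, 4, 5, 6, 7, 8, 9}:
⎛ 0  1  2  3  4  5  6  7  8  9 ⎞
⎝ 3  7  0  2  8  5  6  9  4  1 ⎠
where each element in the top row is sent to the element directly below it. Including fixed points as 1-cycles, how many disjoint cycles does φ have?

5

The cycle decomposition is (0, 3, 2)(1, 7, 9)(4, 8)(5)(6), which has 5 cycles (counting 1-cycles).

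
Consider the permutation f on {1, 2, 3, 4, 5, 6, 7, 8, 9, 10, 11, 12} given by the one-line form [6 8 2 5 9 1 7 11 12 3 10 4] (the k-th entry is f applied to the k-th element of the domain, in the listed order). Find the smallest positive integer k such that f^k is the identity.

Decomposing into disjoint cycles gives cycle lengths 5, 4, 2, 1.
The order is lcm(5, 4, 2) = 20.

20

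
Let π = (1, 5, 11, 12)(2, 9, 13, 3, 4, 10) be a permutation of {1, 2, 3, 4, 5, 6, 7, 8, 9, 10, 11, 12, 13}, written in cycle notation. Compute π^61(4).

10

4 lies in the 6-cycle (2, 9, 13, 3, 4, 10).
Powers repeat with period 6 on this cycle, and 61 mod 6 = 1, so π^61(4) = π^1(4).
Advancing 1 step from 4: 4 → 10.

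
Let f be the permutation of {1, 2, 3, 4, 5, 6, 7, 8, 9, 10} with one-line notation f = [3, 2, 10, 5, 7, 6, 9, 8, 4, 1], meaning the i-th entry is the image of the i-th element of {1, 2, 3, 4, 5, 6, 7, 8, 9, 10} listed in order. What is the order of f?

Writing f as disjoint cycles, the cycle lengths are 4, 3, 1, 1, 1.
The order of f is the least common multiple of its cycle lengths: lcm(4, 3) = 12.

12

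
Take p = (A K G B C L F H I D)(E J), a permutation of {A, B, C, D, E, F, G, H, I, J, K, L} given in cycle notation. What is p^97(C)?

K

C lies in the 10-cycle (A K G B C L F H I D).
Powers repeat with period 10 on this cycle, and 97 mod 10 = 7, so p^97(C) = p^7(C).
Advancing 7 steps from C: C → L → F → H → I → D → A → K.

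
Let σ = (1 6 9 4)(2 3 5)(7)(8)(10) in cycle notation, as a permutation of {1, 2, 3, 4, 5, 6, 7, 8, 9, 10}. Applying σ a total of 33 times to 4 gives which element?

4 lies in the 4-cycle (1 6 9 4).
Since the cycle has length 4, σ^33 acts on it the same as σ^1 (33 mod 4 = 1).
Stepping 1 place around the cycle: 4 → 1.

1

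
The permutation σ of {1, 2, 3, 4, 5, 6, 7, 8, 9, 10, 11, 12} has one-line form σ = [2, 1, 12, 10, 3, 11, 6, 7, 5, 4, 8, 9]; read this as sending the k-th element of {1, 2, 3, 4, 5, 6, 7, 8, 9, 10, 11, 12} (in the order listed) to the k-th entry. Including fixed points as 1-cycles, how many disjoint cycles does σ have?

4

The cycle decomposition is (1 2)(3 12 9 5)(4 10)(6 11 8 7), which has 4 cycles (counting 1-cycles).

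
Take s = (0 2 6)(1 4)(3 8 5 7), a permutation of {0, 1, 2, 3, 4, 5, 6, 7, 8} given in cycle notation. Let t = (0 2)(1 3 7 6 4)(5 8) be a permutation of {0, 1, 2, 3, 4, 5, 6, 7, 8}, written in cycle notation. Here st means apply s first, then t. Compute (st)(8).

8

(st)(8) = t(s(8)). s(8) = 5, then t(5) = 8. So (st)(8) = 8.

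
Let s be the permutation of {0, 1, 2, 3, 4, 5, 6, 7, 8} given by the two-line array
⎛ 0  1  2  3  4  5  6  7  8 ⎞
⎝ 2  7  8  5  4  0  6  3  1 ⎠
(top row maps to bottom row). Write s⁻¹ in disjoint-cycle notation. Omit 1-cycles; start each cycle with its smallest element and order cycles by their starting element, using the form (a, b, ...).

(0, 5, 3, 7, 1, 8, 2)

First write s in disjoint cycles: (0, 2, 8, 1, 7, 3, 5).
The inverse reverses every cycle; in canonical form, s⁻¹ = (0, 5, 3, 7, 1, 8, 2).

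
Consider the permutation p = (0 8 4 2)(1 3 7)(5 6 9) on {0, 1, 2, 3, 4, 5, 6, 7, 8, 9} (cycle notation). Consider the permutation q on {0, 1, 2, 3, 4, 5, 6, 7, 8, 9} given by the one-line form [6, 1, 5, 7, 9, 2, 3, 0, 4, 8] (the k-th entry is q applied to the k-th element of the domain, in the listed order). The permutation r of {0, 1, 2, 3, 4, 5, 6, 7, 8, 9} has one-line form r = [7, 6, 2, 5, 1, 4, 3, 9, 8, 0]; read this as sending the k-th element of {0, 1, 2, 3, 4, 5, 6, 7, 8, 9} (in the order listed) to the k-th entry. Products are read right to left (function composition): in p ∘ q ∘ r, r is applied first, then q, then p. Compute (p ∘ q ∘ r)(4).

Apply the permutations in order: r(4) = 1, then q(1) = 1, then p(1) = 3. So (p ∘ q ∘ r)(4) = 3.

3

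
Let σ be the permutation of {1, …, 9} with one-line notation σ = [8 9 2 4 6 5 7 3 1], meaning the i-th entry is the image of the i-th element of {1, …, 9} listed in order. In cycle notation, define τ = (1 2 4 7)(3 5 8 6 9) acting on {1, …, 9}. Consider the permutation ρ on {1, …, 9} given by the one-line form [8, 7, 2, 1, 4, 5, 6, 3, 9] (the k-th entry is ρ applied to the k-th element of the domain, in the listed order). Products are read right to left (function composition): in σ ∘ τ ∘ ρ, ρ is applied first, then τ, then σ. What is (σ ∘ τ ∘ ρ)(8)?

6

(σ ∘ τ ∘ ρ)(8) = σ(τ(ρ(8))). ρ(8) = 3, then τ(3) = 5, then σ(5) = 6, so the result is 6.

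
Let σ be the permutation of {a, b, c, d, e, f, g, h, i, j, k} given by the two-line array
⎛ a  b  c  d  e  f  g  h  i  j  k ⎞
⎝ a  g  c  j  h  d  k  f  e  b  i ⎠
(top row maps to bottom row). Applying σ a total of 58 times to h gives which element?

b

Tracing h → f → … returns to h after 9 steps, so h lies in a 9-cycle (b g k i e h f d j).
Powers repeat with period 9 on this cycle, and 58 mod 9 = 4, so σ^58(h) = σ^4(h).
Advancing 4 steps from h: h → f → d → j → b.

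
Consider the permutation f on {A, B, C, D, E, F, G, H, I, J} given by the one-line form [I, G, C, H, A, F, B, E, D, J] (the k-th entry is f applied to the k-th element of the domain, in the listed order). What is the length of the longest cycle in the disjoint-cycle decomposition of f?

Decomposing into disjoint cycles gives (A I D H E)(B G); the longest has length 5.

5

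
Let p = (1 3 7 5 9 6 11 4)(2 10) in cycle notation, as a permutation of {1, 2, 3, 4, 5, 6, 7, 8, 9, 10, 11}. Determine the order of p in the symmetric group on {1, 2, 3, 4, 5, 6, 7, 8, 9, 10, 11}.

The disjoint cycles have lengths 8, 2, 1.
Since disjoint cycles commute, ord(p) = lcm(8, 2) = 8.

8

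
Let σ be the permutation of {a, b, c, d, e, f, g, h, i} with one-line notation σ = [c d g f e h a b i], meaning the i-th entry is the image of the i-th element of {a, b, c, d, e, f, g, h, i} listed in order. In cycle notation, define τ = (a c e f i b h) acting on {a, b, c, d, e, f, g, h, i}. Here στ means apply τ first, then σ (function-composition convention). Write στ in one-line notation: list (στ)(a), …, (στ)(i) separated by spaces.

g b e f h i a c d

Chase each element through τ then σ: a → c → g; b → h → b; c → e → e; d → d → f; e → f → h; f → i → i; g → g → a; h → a → c; i → b → d.
Collecting the images, στ = [g b e f h i a c d].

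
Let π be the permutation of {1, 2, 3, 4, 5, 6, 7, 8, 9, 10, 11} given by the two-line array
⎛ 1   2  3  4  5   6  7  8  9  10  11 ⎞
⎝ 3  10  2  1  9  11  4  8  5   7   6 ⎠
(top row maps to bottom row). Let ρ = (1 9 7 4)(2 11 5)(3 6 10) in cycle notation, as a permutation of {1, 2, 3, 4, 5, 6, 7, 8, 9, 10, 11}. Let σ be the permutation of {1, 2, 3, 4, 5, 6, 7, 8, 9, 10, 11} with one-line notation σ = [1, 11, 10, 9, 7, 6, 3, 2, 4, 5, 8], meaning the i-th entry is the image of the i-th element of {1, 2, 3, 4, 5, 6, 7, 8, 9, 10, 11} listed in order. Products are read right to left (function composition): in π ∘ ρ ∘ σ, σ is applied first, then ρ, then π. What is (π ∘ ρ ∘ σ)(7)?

11

Apply the permutations in order: σ(7) = 3, then ρ(3) = 6, then π(6) = 11. So (π ∘ ρ ∘ σ)(7) = 11.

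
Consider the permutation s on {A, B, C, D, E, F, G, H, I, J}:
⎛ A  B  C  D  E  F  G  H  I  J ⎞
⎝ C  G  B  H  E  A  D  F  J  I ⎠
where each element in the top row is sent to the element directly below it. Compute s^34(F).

H

Tracing F → A → … returns to F after 7 steps, so F lies in a 7-cycle (A, C, B, G, D, H, F).
Since the cycle has length 7, s^34 acts on it the same as s^6 (34 mod 7 = 6).
Advancing 6 steps from F: F → A → C → B → G → D → H.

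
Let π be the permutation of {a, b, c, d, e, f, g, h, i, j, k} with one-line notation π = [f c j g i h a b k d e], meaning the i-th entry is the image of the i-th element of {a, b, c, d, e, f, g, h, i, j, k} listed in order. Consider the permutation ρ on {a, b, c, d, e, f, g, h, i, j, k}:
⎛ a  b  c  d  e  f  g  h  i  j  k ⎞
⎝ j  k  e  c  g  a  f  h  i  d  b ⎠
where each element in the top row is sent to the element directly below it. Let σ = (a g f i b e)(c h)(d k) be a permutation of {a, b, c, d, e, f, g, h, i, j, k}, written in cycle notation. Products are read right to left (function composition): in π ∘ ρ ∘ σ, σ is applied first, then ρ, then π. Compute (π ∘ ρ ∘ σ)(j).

(π ∘ ρ ∘ σ)(j) = π(ρ(σ(j))). σ(j) = j, then ρ(j) = d, then π(d) = g, so the result is g.

g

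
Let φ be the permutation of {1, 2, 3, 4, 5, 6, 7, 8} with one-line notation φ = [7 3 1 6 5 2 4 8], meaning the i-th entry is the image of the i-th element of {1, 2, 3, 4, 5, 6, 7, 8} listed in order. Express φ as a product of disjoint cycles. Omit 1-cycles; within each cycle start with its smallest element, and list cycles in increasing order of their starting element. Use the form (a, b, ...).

(1, 7, 4, 6, 2, 3)

Iterating φ from 1 gives 1 → 7 → 4 → 6 → 2 → 3 → 1; that is the 6-cycle (1, 7, 4, 6, 2, 3).
Continuing from each remaining unvisited element yields (1, 7, 4, 6, 2, 3).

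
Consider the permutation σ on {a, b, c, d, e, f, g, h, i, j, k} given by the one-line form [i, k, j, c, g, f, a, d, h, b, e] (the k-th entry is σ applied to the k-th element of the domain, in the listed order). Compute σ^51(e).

g

Tracing e → g → … returns to e after 10 steps, so e lies in a 10-cycle (a, i, h, d, c, j, b, k, e, g).
On a 10-cycle, σ^10 is the identity, so σ^51 = σ^1 there (51 ≡ 1 mod 10).
Stepping 1 place around the cycle: e → g.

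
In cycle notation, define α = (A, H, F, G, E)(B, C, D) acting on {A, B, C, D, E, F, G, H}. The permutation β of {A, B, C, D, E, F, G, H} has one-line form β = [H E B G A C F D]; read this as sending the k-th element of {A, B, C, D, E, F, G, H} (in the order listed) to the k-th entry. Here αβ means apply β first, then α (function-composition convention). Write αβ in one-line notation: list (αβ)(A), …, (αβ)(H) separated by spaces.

(αβ)(x) = α(β(x)). Computing each image: α(β(A)) = α(H) = F, α(β(B)) = α(E) = A, α(β(C)) = α(B) = C, α(β(D)) = α(G) = E, α(β(E)) = α(A) = H, α(β(F)) = α(C) = D, α(β(G)) = α(F) = G, α(β(H)) = α(D) = B.
Hence αβ = [F A C E H D G B].

F A C E H D G B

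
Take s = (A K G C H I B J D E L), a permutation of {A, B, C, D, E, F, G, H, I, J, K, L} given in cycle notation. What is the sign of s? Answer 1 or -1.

The cycle lengths are 11, 1.
A cycle of length ℓ contributes ℓ−1 transpositions, so s is a product of 10 transpositions — even.

1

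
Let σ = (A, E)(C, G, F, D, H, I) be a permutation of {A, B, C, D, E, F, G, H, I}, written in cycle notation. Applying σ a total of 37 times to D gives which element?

D lies in the 6-cycle (C, G, F, D, H, I).
Since the cycle has length 6, σ^37 acts on it the same as σ^1 (37 mod 6 = 1).
Stepping 1 place around the cycle: D → H.

H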